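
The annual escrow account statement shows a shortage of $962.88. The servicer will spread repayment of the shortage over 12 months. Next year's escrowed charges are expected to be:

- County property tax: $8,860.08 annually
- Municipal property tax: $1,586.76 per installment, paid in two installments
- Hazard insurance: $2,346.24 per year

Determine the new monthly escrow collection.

$1,278.56

County property tax — $8,860.08/yr
Municipal property tax — $1,586.76 × 2 = $3,173.52/yr
Hazard insurance — $2,346.24/yr
Yearly total = $14,379.84
Monthly = $14,379.84 ÷ 12 = $1,198.32
Shortage spread = $962.88 / 12 = $80.24/mo
New monthly escrow = $1,198.32 + $80.24 = $1,278.56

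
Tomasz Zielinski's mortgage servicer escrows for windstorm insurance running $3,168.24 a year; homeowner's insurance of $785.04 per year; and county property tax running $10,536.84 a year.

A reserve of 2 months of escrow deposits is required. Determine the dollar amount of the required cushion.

Windstorm insurance: $3,168.24 annually
Homeowner's insurance: $785.04 annually
County property tax: $10,536.84 annually
Yearly total = $14,490.12
Monthly escrow = $14,490.12 ÷ 12 = $1,207.51
Cushion = 2 × $1,207.51 = $2,415.02

$2,415.02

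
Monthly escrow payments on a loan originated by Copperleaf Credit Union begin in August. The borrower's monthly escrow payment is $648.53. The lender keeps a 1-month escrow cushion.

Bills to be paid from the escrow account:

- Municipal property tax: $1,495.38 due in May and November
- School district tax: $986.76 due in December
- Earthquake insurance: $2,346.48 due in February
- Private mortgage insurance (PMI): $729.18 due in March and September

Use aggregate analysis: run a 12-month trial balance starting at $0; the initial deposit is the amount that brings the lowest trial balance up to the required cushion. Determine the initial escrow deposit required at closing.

Cushion = 1 × $648.53 = $648.53
Trial balance (start $0, +$648.53 each month, − disbursements):
  Aug: +$648.53 → $648.53
  Sep: +$648.53 − $729.18 → $567.88
  Oct: +$648.53 → $1,216.41
  Nov: +$648.53 − $1,495.38 → $369.56
  Dec: +$648.53 − $986.76 → $31.33
  Jan: +$648.53 → $679.86
  Feb: +$648.53 − $2,346.48 → -$1,018.09
  Mar: +$648.53 − $729.18 → -$1,098.74
  Apr: +$648.53 → -$450.21
  May: +$648.53 − $1,495.38 → -$1,297.06
  Jun: +$648.53 → -$648.53
  Jul: +$648.53 → $0.00
Lowest trial balance = -$1,297.06 (May)
Initial deposit = cushion − low point = $648.53 − (-$1,297.06) = $1,945.59

$1,945.59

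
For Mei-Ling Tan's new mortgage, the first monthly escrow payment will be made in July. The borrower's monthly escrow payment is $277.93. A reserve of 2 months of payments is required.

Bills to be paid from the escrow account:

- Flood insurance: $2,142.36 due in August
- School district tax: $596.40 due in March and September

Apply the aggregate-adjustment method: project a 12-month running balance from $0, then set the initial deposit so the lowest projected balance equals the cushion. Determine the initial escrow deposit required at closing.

$2,460.83

Cushion = 2 × $277.93 = $555.86
Trial balance (start $0, +$277.93 each month, − disbursements):
  Jul: +$277.93 → $277.93
  Aug: +$277.93 − $2,142.36 → -$1,586.50
  Sep: +$277.93 − $596.40 → -$1,904.97
  Oct: +$277.93 → -$1,627.04
  Nov: +$277.93 → -$1,349.11
  Dec: +$277.93 → -$1,071.18
  Jan: +$277.93 → -$793.25
  Feb: +$277.93 → -$515.32
  Mar: +$277.93 − $596.40 → -$833.79
  Apr: +$277.93 → -$555.86
  May: +$277.93 → -$277.93
  Jun: +$277.93 → $0.00
Lowest trial balance = -$1,904.97 (Sep)
Initial deposit = cushion − low point = $555.86 − (-$1,904.97) = $2,460.83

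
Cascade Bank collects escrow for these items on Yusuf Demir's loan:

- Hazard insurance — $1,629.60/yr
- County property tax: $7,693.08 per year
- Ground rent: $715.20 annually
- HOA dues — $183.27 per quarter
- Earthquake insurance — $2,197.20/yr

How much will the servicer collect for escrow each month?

$1,080.68

Hazard insurance: $1,629.60 per year
County property tax: $7,693.08 per year
Ground rent: $715.20 per year
HOA dues: $183.27 × 4 = $733.08 per year
Earthquake insurance: $2,197.20 per year
Total annual escrow = $1,629.60 + $7,693.08 + $715.20 + $733.08 + $2,197.20 = $12,968.16
Base monthly escrow = $12,968.16 / 12 = $1,080.68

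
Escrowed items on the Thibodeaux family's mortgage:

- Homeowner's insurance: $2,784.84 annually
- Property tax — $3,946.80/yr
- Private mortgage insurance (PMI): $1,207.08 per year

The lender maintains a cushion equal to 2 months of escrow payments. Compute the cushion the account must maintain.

Homeowner's insurance = $2,784.84 annually
Property tax = $3,946.80 annually
Private mortgage insurance (PMI) = $1,207.08 annually
Total annual escrow = $2,784.84 + $3,946.80 + $1,207.08 = $7,938.72
Monthly escrow = $7,938.72 ÷ 12 = $661.56
Reserve = 2 × $661.56 = $1,323.12

$1,323.12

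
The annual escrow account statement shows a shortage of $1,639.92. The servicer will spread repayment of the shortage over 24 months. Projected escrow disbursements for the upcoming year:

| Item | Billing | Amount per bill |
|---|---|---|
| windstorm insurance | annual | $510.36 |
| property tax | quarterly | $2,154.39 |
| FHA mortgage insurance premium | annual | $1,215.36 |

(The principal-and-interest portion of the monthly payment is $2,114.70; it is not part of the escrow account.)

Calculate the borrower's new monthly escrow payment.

Windstorm insurance = $510.36 annually
Property tax = $2,154.39 × 4 = $8,617.56 annually
FHA mortgage insurance premium = $1,215.36 annually
Total annual escrow = $510.36 + $8,617.56 + $1,215.36 = $10,343.28
Monthly escrow = $10,343.28 ÷ 12 = $861.94
Shortage spread = $1,639.92 / 24 = $68.33/mo
New monthly escrow = $861.94 + $68.33 = $930.27

$930.27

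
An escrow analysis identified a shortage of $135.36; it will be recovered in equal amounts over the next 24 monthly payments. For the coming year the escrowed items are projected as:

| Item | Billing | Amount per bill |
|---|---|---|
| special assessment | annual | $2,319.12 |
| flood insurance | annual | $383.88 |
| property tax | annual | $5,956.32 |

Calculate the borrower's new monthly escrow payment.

$727.25

Special assessment: $2,319.12 annually
Flood insurance: $383.88 annually
Property tax: $5,956.32 annually
Annual escrow total = $2,319.12 + $383.88 + $5,956.32 = $8,659.32
Monthly escrow = $8,659.32 / 12 = $721.61
Shortage spread = $135.36 ÷ 24 = $5.64/mo
Adjusted monthly = $721.61 + $5.64 = $727.25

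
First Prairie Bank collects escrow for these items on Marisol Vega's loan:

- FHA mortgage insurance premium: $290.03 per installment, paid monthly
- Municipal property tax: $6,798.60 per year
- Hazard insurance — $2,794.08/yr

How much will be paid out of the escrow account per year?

FHA mortgage insurance premium — $290.03 × 12 = $3,480.36
Municipal property tax — $6,798.60
Hazard insurance — $2,794.08
Yearly total = $13,073.04

$13,073.04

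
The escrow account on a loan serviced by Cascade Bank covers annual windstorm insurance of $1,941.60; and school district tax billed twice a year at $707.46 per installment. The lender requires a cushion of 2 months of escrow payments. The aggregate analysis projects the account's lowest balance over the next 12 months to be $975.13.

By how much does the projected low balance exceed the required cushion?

Windstorm insurance: $1,941.60 per year
School district tax: $707.46 × 2 = $1,414.92 per year
Total per year = $1,941.60 + $1,414.92 = $3,356.52
Monthly escrow = $3,356.52 / 12 = $279.71
Cushion = 2 × $279.71 = $559.42
Excess over cushion: $975.13 − $559.42 = $415.71

$415.71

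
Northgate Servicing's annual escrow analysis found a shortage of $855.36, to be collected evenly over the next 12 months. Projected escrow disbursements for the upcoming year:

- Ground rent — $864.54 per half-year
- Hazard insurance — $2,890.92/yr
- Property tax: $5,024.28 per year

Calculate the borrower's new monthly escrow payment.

Ground rent — $864.54 × 2 = $1,729.08/yr
Hazard insurance — $2,890.92/yr
Property tax — $5,024.28/yr
Yearly total = $1,729.08 + $2,890.92 + $5,024.28 = $9,644.28
Per month = $9,644.28 ÷ 12 = $803.69
Shortage spread = $855.36 / 12 = $71.28/mo
New monthly escrow = $803.69 + $71.28 = $874.97

$874.97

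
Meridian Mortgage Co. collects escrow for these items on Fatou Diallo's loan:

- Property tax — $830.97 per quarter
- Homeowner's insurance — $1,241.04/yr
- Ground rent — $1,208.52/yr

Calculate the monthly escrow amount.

Property tax — $830.97 × 4 = $3,323.88 per year
Homeowner's insurance — $1,241.04 per year
Ground rent — $1,208.52 per year
Total per year = $3,323.88 + $1,241.04 + $1,208.52 = $5,773.44
Per month = $5,773.44 / 12 = $481.12

$481.12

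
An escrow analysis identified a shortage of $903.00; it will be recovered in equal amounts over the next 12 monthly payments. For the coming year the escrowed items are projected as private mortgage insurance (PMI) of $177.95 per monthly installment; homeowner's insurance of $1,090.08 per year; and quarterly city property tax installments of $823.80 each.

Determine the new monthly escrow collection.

Private mortgage insurance (PMI) — $177.95 × 12 = $2,135.40
Homeowner's insurance — $1,090.08
City property tax — $823.80 × 4 = $3,295.20
Yearly total = $2,135.40 + $1,090.08 + $3,295.20 = $6,520.68
Base monthly escrow = $6,520.68 / 12 = $543.39
Shortage per month = $903.00 ÷ 12 = $75.25
Adjusted monthly = $543.39 + $75.25 = $618.64

$618.64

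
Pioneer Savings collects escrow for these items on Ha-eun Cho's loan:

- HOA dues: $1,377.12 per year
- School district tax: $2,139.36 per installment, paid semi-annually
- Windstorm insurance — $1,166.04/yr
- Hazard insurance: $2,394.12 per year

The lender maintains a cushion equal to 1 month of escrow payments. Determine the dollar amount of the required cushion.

HOA dues: $1,377.12 annually
School district tax: $2,139.36 × 2 = $4,278.72 annually
Windstorm insurance: $1,166.04 annually
Hazard insurance: $2,394.12 annually
Yearly total = $9,216.00
Per month = $9,216.00 ÷ 12 = $768.00
Cushion = 1 × $768.00 = $768.00

$768.00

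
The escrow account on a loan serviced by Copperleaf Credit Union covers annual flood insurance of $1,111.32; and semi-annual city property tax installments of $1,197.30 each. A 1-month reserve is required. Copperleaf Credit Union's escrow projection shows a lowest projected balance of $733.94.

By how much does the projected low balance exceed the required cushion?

$441.78

Flood insurance = $1,111.32 annually
City property tax = $1,197.30 × 2 = $2,394.60 annually
Total per year = $1,111.32 + $2,394.60 = $3,505.92
Base monthly escrow = $3,505.92 ÷ 12 = $292.16
Cushion = 1 × $292.16 = $292.16
Surplus = $733.94 − $292.16 = $441.78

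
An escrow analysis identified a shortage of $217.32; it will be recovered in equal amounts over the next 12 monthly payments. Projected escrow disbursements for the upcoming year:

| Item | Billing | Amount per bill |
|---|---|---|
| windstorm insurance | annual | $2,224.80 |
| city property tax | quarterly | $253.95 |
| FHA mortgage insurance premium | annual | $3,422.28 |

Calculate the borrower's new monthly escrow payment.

$573.35

Windstorm insurance: $2,224.80 annually
City property tax: $253.95 × 4 = $1,015.80 annually
FHA mortgage insurance premium: $3,422.28 annually
Yearly total = $2,224.80 + $1,015.80 + $3,422.28 = $6,662.88
Base monthly escrow = $6,662.88 ÷ 12 = $555.24
Shortage per month = $217.32 ÷ 12 = $18.11
New monthly escrow = $555.24 + $18.11 = $573.35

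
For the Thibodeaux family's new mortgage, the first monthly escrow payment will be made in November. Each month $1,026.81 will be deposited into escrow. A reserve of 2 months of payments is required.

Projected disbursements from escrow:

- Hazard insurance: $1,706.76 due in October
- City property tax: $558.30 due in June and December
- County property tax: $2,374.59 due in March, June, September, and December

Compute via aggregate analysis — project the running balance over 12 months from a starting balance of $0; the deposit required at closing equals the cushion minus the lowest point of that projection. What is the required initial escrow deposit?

Cushion = 2 × $1,026.81 = $2,053.62
Trial balance (start $0, +$1,026.81 each month, − disbursements):
  Nov: +$1,026.81 → $1,026.81
  Dec: +$1,026.81 − $2,932.89 → -$879.27
  Jan: +$1,026.81 → $147.54
  Feb: +$1,026.81 → $1,174.35
  Mar: +$1,026.81 − $2,374.59 → -$173.43
  Apr: +$1,026.81 → $853.38
  May: +$1,026.81 → $1,880.19
  Jun: +$1,026.81 − $2,932.89 → -$25.89
  Jul: +$1,026.81 → $1,000.92
  Aug: +$1,026.81 → $2,027.73
  Sep: +$1,026.81 − $2,374.59 → $679.95
  Oct: +$1,026.81 − $1,706.76 → $0.00
Lowest trial balance = -$879.27 (Dec)
Initial deposit = cushion − low point = $2,053.62 − (-$879.27) = $2,932.89

$2,932.89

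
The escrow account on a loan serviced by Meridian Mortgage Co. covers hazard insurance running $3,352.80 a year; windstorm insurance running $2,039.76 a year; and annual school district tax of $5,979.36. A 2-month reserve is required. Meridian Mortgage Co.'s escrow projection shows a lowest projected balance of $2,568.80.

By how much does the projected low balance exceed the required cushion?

$673.48

Hazard insurance — $3,352.80
Windstorm insurance — $2,039.76
School district tax — $5,979.36
Combined annual = $3,352.80 + $2,039.76 + $5,979.36 = $11,371.92
Per month = $11,371.92 ÷ 12 = $947.66
Required cushion = 2 × $947.66 = $1,895.32
Excess over cushion: $2,568.80 − $1,895.32 = $673.48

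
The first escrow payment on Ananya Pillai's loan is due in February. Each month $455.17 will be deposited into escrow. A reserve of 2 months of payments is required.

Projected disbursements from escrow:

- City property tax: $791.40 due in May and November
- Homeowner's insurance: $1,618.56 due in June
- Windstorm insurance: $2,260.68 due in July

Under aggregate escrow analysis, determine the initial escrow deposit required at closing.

Cushion = 2 × $455.17 = $910.34
Trial balance (start $0, +$455.17 each month, − disbursements):
  Feb: +$455.17 → $455.17
  Mar: +$455.17 → $910.34
  Apr: +$455.17 → $1,365.51
  May: +$455.17 − $791.40 → $1,029.28
  Jun: +$455.17 − $1,618.56 → -$134.11
  Jul: +$455.17 − $2,260.68 → -$1,939.62
  Aug: +$455.17 → -$1,484.45
  Sep: +$455.17 → -$1,029.28
  Oct: +$455.17 → -$574.11
  Nov: +$455.17 − $791.40 → -$910.34
  Dec: +$455.17 → -$455.17
  Jan: +$455.17 → $0.00
Lowest trial balance = -$1,939.62 (Jul)
Initial deposit = cushion − low point = $910.34 − (-$1,939.62) = $2,849.96

$2,849.96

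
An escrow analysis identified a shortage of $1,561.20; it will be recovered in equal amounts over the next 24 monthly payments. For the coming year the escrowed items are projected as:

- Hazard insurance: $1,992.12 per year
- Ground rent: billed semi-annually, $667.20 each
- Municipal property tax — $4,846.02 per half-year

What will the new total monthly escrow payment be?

Hazard insurance: $1,992.12 annually
Ground rent: $667.20 × 2 = $1,334.40 annually
Municipal property tax: $4,846.02 × 2 = $9,692.04 annually
Combined annual = $13,018.56
Base monthly escrow = $13,018.56 ÷ 12 = $1,084.88
Shortage per month = $1,561.20 ÷ 24 = $65.05
New monthly escrow = $1,084.88 + $65.05 = $1,149.93

$1,149.93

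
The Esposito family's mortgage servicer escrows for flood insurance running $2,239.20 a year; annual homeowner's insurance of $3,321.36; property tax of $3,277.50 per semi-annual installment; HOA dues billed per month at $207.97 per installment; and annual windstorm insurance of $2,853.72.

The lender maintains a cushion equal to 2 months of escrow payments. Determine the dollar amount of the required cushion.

$2,910.82

Flood insurance: $2,239.20 annually
Homeowner's insurance: $3,321.36 annually
Property tax: $3,277.50 × 2 = $6,555.00 annually
HOA dues: $207.97 × 12 = $2,495.64 annually
Windstorm insurance: $2,853.72 annually
Annual escrow total = $17,464.92
Monthly escrow = $17,464.92 ÷ 12 = $1,455.41
Reserve = 2 × $1,455.41 = $2,910.82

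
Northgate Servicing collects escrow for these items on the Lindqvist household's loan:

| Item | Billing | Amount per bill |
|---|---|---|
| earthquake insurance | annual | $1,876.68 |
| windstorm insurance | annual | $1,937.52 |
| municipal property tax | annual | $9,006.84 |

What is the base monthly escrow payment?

$1,068.42

Earthquake insurance = $1,876.68 per year
Windstorm insurance = $1,937.52 per year
Municipal property tax = $9,006.84 per year
Total per year = $1,876.68 + $1,937.52 + $9,006.84 = $12,821.04
Base monthly escrow = $12,821.04 / 12 = $1,068.42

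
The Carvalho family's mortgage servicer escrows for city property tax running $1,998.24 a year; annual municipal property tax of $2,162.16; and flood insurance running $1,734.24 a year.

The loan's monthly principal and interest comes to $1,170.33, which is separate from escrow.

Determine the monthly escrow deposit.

$491.22

City property tax — $1,998.24/yr
Municipal property tax — $2,162.16/yr
Flood insurance — $1,734.24/yr
Annual escrow total = $5,894.64
Monthly escrow = $5,894.64 ÷ 12 = $491.22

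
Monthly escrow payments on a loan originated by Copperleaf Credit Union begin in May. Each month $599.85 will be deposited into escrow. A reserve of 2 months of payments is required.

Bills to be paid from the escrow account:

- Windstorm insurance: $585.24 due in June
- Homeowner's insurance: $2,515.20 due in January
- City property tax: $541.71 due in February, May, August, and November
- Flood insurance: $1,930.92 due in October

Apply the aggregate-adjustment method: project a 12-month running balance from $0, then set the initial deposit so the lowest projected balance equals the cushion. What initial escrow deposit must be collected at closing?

$2,457.54

Cushion = 2 × $599.85 = $1,199.70
Trial balance (start $0, +$599.85 each month, − disbursements):
  May: +$599.85 − $541.71 → $58.14
  Jun: +$599.85 − $585.24 → $72.75
  Jul: +$599.85 → $672.60
  Aug: +$599.85 − $541.71 → $730.74
  Sep: +$599.85 → $1,330.59
  Oct: +$599.85 − $1,930.92 → -$0.48
  Nov: +$599.85 − $541.71 → $57.66
  Dec: +$599.85 → $657.51
  Jan: +$599.85 − $2,515.20 → -$1,257.84
  Feb: +$599.85 − $541.71 → -$1,199.70
  Mar: +$599.85 → -$599.85
  Apr: +$599.85 → $0.00
Lowest trial balance = -$1,257.84 (Jan)
Initial deposit = cushion − low point = $1,199.70 − (-$1,257.84) = $2,457.54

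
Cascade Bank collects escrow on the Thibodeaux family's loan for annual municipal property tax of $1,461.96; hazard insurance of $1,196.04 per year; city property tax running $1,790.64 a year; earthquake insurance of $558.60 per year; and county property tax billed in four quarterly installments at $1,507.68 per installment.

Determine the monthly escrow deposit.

$919.83

Municipal property tax = $1,461.96/yr
Hazard insurance = $1,196.04/yr
City property tax = $1,790.64/yr
Earthquake insurance = $558.60/yr
County property tax = $1,507.68 × 4 = $6,030.72/yr
Total annual escrow = $1,461.96 + $1,196.04 + $1,790.64 + $558.60 + $6,030.72 = $11,037.96
Monthly escrow = $11,037.96 ÷ 12 = $919.83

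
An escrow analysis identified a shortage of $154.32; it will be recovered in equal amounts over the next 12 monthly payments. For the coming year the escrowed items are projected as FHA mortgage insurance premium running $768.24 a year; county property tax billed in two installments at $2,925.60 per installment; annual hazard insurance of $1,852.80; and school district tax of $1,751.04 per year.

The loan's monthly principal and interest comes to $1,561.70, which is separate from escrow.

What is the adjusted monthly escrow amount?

FHA mortgage insurance premium = $768.24/yr
County property tax = $2,925.60 × 2 = $5,851.20/yr
Hazard insurance = $1,852.80/yr
School district tax = $1,751.04/yr
Yearly total = $768.24 + $5,851.20 + $1,852.80 + $1,751.04 = $10,223.28
Monthly = $10,223.28 ÷ 12 = $851.94
Monthly shortage recovery: $154.32 / 12 = $12.86
New monthly escrow = $851.94 + $12.86 = $864.80

$864.80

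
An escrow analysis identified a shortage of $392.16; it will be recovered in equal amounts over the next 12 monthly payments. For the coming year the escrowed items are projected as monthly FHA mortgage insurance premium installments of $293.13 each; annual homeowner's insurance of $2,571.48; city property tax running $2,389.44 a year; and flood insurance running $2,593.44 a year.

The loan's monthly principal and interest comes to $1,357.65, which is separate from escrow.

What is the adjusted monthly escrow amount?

FHA mortgage insurance premium = $293.13 × 12 = $3,517.56 annually
Homeowner's insurance = $2,571.48 annually
City property tax = $2,389.44 annually
Flood insurance = $2,593.44 annually
Annual escrow total = $3,517.56 + $2,571.48 + $2,389.44 + $2,593.44 = $11,071.92
Per month = $11,071.92 / 12 = $922.66
Monthly shortage recovery: $392.16 / 12 = $32.68
Adjusted monthly = $922.66 + $32.68 = $955.34

$955.34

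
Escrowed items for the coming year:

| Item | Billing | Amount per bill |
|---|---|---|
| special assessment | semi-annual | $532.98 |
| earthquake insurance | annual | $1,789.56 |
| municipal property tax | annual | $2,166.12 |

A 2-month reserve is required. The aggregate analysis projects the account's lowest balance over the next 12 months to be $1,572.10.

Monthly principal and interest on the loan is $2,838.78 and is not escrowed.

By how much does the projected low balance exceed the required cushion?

Special assessment — $532.98 × 2 = $1,065.96/yr
Earthquake insurance — $1,789.56/yr
Municipal property tax — $2,166.12/yr
Combined annual = $5,021.64
Monthly escrow = $5,021.64 ÷ 12 = $418.47
Required reserve = 2 × $418.47 = $836.94
Surplus = $1,572.10 − $836.94 = $735.16

$735.16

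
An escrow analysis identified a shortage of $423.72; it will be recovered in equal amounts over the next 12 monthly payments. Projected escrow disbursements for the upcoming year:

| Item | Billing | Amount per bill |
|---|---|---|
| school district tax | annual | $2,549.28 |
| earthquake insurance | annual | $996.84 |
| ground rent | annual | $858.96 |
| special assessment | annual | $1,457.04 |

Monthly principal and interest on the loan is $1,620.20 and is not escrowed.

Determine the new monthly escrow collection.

School district tax: $2,549.28 annually
Earthquake insurance: $996.84 annually
Ground rent: $858.96 annually
Special assessment: $1,457.04 annually
Annual escrow total = $2,549.28 + $996.84 + $858.96 + $1,457.04 = $5,862.12
Monthly = $5,862.12 / 12 = $488.51
Monthly shortage recovery: $423.72 ÷ 12 = $35.31
Adjusted monthly = $488.51 + $35.31 = $523.82

$523.82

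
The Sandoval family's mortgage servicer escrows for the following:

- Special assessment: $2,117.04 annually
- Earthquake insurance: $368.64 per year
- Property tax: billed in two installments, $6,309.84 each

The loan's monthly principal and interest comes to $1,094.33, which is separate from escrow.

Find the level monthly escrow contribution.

Special assessment: $2,117.04 per year
Earthquake insurance: $368.64 per year
Property tax: $6,309.84 × 2 = $12,619.68 per year
Combined annual = $15,105.36
Monthly = $15,105.36 / 12 = $1,258.78

$1,258.78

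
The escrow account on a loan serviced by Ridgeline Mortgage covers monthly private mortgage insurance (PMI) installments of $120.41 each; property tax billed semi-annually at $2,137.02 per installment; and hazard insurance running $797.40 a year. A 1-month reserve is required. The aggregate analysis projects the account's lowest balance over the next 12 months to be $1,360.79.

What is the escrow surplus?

Private mortgage insurance (PMI) — $120.41 × 12 = $1,444.92/yr
Property tax — $2,137.02 × 2 = $4,274.04/yr
Hazard insurance — $797.40/yr
Annual escrow total = $1,444.92 + $4,274.04 + $797.40 = $6,516.36
Per month = $6,516.36 ÷ 12 = $543.03
Required reserve = 1 × $543.03 = $543.03
Surplus = $1,360.79 − $543.03 = $817.76

$817.76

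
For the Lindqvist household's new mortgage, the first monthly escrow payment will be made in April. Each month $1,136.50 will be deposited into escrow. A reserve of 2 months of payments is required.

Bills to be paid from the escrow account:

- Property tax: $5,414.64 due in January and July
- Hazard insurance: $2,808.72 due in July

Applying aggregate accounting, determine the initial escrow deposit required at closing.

$5,950.36

Cushion = 2 × $1,136.50 = $2,273.00
Trial balance (start $0, +$1,136.50 each month, − disbursements):
  Apr: +$1,136.50 → $1,136.50
  May: +$1,136.50 → $2,273.00
  Jun: +$1,136.50 → $3,409.50
  Jul: +$1,136.50 − $8,223.36 → -$3,677.36
  Aug: +$1,136.50 → -$2,540.86
  Sep: +$1,136.50 → -$1,404.36
  Oct: +$1,136.50 → -$267.86
  Nov: +$1,136.50 → $868.64
  Dec: +$1,136.50 → $2,005.14
  Jan: +$1,136.50 − $5,414.64 → -$2,273.00
  Feb: +$1,136.50 → -$1,136.50
  Mar: +$1,136.50 → $0.00
Lowest trial balance = -$3,677.36 (Jul)
Initial deposit = cushion − low point = $2,273.00 − (-$3,677.36) = $5,950.36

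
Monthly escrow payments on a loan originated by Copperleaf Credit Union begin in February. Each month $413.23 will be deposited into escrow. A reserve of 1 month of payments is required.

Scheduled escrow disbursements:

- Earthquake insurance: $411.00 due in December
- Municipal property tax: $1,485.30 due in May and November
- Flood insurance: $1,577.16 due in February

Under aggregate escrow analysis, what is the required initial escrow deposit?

$1,822.77

Cushion = 1 × $413.23 = $413.23
Trial balance (start $0, +$413.23 each month, − disbursements):
  Feb: +$413.23 − $1,577.16 → -$1,163.93
  Mar: +$413.23 → -$750.70
  Apr: +$413.23 → -$337.47
  May: +$413.23 − $1,485.30 → -$1,409.54
  Jun: +$413.23 → -$996.31
  Jul: +$413.23 → -$583.08
  Aug: +$413.23 → -$169.85
  Sep: +$413.23 → $243.38
  Oct: +$413.23 → $656.61
  Nov: +$413.23 − $1,485.30 → -$415.46
  Dec: +$413.23 − $411.00 → -$413.23
  Jan: +$413.23 → $0.00
Lowest trial balance = -$1,409.54 (May)
Initial deposit = cushion − low point = $413.23 − (-$1,409.54) = $1,822.77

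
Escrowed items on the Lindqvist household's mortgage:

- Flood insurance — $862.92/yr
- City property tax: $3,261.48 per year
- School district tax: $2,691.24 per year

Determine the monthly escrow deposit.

Flood insurance: $862.92
City property tax: $3,261.48
School district tax: $2,691.24
Combined annual = $862.92 + $3,261.48 + $2,691.24 = $6,815.64
Per month = $6,815.64 ÷ 12 = $567.97

$567.97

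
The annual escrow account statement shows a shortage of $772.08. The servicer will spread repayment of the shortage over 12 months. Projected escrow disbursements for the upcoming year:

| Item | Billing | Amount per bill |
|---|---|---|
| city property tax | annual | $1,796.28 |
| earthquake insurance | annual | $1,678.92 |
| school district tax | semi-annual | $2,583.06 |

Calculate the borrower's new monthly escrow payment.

$784.45

City property tax: $1,796.28 per year
Earthquake insurance: $1,678.92 per year
School district tax: $2,583.06 × 2 = $5,166.12 per year
Total per year = $1,796.28 + $1,678.92 + $5,166.12 = $8,641.32
Per month = $8,641.32 / 12 = $720.11
Monthly shortage recovery: $772.08 / 12 = $64.34
New monthly escrow = $720.11 + $64.34 = $784.45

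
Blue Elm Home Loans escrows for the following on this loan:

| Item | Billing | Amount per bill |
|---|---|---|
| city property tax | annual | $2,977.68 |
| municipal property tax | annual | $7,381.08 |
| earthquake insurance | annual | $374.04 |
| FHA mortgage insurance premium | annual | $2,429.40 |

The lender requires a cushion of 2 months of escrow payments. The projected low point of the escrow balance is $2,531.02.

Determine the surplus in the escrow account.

$337.32

City property tax — $2,977.68/yr
Municipal property tax — $7,381.08/yr
Earthquake insurance — $374.04/yr
FHA mortgage insurance premium — $2,429.40/yr
Combined annual = $2,977.68 + $7,381.08 + $374.04 + $2,429.40 = $13,162.20
Monthly = $13,162.20 ÷ 12 = $1,096.85
Required reserve = 2 × $1,096.85 = $2,193.70
Excess over cushion: $2,531.02 − $2,193.70 = $337.32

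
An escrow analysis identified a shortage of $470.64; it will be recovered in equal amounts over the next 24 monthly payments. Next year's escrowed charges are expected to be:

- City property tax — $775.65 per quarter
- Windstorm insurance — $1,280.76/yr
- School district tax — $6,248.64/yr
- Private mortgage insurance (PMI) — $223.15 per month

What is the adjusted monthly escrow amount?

$1,128.76

City property tax — $775.65 × 4 = $3,102.60 annually
Windstorm insurance — $1,280.76 annually
School district tax — $6,248.64 annually
Private mortgage insurance (PMI) — $223.15 × 12 = $2,677.80 annually
Total annual escrow = $3,102.60 + $1,280.76 + $6,248.64 + $2,677.80 = $13,309.80
Per month = $13,309.80 / 12 = $1,109.15
Monthly shortage recovery: $470.64 ÷ 24 = $19.61
New monthly escrow = $1,109.15 + $19.61 = $1,128.76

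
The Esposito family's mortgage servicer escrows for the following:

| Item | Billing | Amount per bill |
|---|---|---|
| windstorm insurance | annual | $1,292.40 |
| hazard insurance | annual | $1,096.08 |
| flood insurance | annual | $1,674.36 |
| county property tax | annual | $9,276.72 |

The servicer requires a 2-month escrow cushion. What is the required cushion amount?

$2,223.26

Windstorm insurance — $1,292.40/yr
Hazard insurance — $1,096.08/yr
Flood insurance — $1,674.36/yr
County property tax — $9,276.72/yr
Annual escrow total = $13,339.56
Monthly escrow = $13,339.56 / 12 = $1,111.63
Cushion = 2 × $1,111.63 = $2,223.26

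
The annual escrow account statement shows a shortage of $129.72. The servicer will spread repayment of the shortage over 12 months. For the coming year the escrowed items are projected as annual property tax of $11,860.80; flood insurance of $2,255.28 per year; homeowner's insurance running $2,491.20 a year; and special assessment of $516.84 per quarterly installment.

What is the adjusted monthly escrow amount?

$1,567.03

Property tax = $11,860.80 per year
Flood insurance = $2,255.28 per year
Homeowner's insurance = $2,491.20 per year
Special assessment = $516.84 × 4 = $2,067.36 per year
Combined annual = $18,674.64
Base monthly escrow = $18,674.64 ÷ 12 = $1,556.22
Shortage per month = $129.72 / 12 = $10.81
New monthly escrow = $1,556.22 + $10.81 = $1,567.03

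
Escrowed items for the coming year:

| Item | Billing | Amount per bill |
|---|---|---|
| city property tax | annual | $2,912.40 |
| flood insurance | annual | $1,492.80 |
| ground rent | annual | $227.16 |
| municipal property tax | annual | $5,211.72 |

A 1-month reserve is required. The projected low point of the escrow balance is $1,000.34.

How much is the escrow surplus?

City property tax — $2,912.40/yr
Flood insurance — $1,492.80/yr
Ground rent — $227.16/yr
Municipal property tax — $5,211.72/yr
Yearly total = $2,912.40 + $1,492.80 + $227.16 + $5,211.72 = $9,844.08
Per month = $9,844.08 / 12 = $820.34
Required cushion = 1 × $820.34 = $820.34
Surplus = $1,000.34 − $820.34 = $180.00

$180.00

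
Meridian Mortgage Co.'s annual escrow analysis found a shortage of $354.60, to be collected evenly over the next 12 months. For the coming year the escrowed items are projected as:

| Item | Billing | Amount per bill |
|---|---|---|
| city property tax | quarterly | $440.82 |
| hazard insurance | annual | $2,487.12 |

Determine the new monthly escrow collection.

City property tax — $440.82 × 4 = $1,763.28 annually
Hazard insurance — $2,487.12 annually
Combined annual = $1,763.28 + $2,487.12 = $4,250.40
Per month = $4,250.40 ÷ 12 = $354.20
Shortage per month = $354.60 / 12 = $29.55
New monthly escrow = $354.20 + $29.55 = $383.75

$383.75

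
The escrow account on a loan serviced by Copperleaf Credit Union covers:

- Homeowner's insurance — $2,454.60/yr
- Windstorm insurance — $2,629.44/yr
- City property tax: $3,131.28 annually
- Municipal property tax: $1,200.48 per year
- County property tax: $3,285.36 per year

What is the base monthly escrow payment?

$1,058.43

Homeowner's insurance = $2,454.60
Windstorm insurance = $2,629.44
City property tax = $3,131.28
Municipal property tax = $1,200.48
County property tax = $3,285.36
Annual escrow total = $12,701.16
Monthly escrow = $12,701.16 / 12 = $1,058.43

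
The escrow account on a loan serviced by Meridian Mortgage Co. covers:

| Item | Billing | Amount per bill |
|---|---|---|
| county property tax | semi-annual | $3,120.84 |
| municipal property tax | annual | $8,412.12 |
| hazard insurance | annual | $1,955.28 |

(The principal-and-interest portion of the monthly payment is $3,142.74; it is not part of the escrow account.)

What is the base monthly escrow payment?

$1,384.09

County property tax: $3,120.84 × 2 = $6,241.68/yr
Municipal property tax: $8,412.12/yr
Hazard insurance: $1,955.28/yr
Total per year = $16,609.08
Monthly = $16,609.08 ÷ 12 = $1,384.09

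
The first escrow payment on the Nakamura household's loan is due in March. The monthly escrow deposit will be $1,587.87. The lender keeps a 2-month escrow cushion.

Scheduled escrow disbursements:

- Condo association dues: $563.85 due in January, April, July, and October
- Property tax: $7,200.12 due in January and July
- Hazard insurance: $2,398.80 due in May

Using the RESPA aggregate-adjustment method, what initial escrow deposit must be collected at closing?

$5,963.01

Cushion = 2 × $1,587.87 = $3,175.74
Trial balance (start $0, +$1,587.87 each month, − disbursements):
  Mar: +$1,587.87 → $1,587.87
  Apr: +$1,587.87 − $563.85 → $2,611.89
  May: +$1,587.87 − $2,398.80 → $1,800.96
  Jun: +$1,587.87 → $3,388.83
  Jul: +$1,587.87 − $7,763.97 → -$2,787.27
  Aug: +$1,587.87 → -$1,199.40
  Sep: +$1,587.87 → $388.47
  Oct: +$1,587.87 − $563.85 → $1,412.49
  Nov: +$1,587.87 → $3,000.36
  Dec: +$1,587.87 → $4,588.23
  Jan: +$1,587.87 − $7,763.97 → -$1,587.87
  Feb: +$1,587.87 → $0.00
Lowest trial balance = -$2,787.27 (Jul)
Initial deposit = cushion − low point = $3,175.74 − (-$2,787.27) = $5,963.01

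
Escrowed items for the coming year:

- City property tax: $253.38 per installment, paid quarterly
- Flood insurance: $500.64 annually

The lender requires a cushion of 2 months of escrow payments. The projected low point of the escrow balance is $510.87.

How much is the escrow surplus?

City property tax: $253.38 × 4 = $1,013.52 per year
Flood insurance: $500.64 per year
Total annual escrow = $1,514.16
Per month = $1,514.16 / 12 = $126.18
Cushion = 2 × $126.18 = $252.36
Surplus = $510.87 − $252.36 = $258.51

$258.51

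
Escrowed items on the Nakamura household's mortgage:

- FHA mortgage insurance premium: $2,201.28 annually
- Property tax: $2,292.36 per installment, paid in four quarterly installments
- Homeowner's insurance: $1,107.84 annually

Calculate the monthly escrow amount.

$1,039.88

FHA mortgage insurance premium = $2,201.28 annually
Property tax = $2,292.36 × 4 = $9,169.44 annually
Homeowner's insurance = $1,107.84 annually
Annual escrow total = $2,201.28 + $9,169.44 + $1,107.84 = $12,478.56
Per month = $12,478.56 ÷ 12 = $1,039.88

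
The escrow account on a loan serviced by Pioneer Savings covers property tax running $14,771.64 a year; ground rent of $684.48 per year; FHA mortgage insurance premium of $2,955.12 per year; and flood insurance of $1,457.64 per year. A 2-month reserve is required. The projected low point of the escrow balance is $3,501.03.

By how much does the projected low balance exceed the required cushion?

$189.55

Property tax — $14,771.64
Ground rent — $684.48
FHA mortgage insurance premium — $2,955.12
Flood insurance — $1,457.64
Total per year = $14,771.64 + $684.48 + $2,955.12 + $1,457.64 = $19,868.88
Base monthly escrow = $19,868.88 ÷ 12 = $1,655.74
Required cushion = 2 × $1,655.74 = $3,311.48
Excess over cushion: $3,501.03 − $3,311.48 = $189.55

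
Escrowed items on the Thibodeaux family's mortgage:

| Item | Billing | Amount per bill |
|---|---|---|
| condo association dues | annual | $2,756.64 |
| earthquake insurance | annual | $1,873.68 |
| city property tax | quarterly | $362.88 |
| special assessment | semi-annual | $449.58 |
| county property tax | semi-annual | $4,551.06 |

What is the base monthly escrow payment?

$1,340.26

Condo association dues: $2,756.64 annually
Earthquake insurance: $1,873.68 annually
City property tax: $362.88 × 4 = $1,451.52 annually
Special assessment: $449.58 × 2 = $899.16 annually
County property tax: $4,551.06 × 2 = $9,102.12 annually
Annual escrow total = $16,083.12
Per month = $16,083.12 ÷ 12 = $1,340.26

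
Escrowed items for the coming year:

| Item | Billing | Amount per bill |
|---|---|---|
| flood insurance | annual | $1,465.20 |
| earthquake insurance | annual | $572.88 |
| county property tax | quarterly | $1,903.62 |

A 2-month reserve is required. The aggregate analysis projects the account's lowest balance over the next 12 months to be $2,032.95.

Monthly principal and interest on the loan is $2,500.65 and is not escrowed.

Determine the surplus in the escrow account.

$424.19

Flood insurance = $1,465.20 per year
Earthquake insurance = $572.88 per year
County property tax = $1,903.62 × 4 = $7,614.48 per year
Total per year = $1,465.20 + $572.88 + $7,614.48 = $9,652.56
Monthly = $9,652.56 / 12 = $804.38
Cushion = 2 × $804.38 = $1,608.76
Excess over cushion: $2,032.95 − $1,608.76 = $424.19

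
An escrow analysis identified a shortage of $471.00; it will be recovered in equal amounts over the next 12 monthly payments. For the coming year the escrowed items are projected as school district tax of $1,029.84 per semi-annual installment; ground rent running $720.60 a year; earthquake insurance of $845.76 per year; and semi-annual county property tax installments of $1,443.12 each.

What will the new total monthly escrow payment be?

School district tax = $1,029.84 × 2 = $2,059.68 annually
Ground rent = $720.60 annually
Earthquake insurance = $845.76 annually
County property tax = $1,443.12 × 2 = $2,886.24 annually
Combined annual = $2,059.68 + $720.60 + $845.76 + $2,886.24 = $6,512.28
Monthly = $6,512.28 ÷ 12 = $542.69
Shortage spread = $471.00 ÷ 12 = $39.25/mo
Adjusted monthly = $542.69 + $39.25 = $581.94

$581.94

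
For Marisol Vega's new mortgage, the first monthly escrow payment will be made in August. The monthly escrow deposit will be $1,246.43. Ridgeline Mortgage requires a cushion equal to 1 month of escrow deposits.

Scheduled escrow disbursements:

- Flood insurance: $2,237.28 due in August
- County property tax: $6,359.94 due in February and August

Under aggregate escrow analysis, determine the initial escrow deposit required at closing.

Cushion = 1 × $1,246.43 = $1,246.43
Trial balance (start $0, +$1,246.43 each month, − disbursements):
  Aug: +$1,246.43 − $8,597.22 → -$7,350.79
  Sep: +$1,246.43 → -$6,104.36
  Oct: +$1,246.43 → -$4,857.93
  Nov: +$1,246.43 → -$3,611.50
  Dec: +$1,246.43 → -$2,365.07
  Jan: +$1,246.43 → -$1,118.64
  Feb: +$1,246.43 − $6,359.94 → -$6,232.15
  Mar: +$1,246.43 → -$4,985.72
  Apr: +$1,246.43 → -$3,739.29
  May: +$1,246.43 → -$2,492.86
  Jun: +$1,246.43 → -$1,246.43
  Jul: +$1,246.43 → $0.00
Lowest trial balance = -$7,350.79 (Aug)
Initial deposit = cushion − low point = $1,246.43 − (-$7,350.79) = $8,597.22

$8,597.22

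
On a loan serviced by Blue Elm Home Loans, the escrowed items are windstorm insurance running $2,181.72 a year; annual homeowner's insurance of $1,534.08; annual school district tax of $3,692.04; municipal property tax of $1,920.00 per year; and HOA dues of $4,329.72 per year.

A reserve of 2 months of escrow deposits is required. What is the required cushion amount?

$2,276.26

Windstorm insurance — $2,181.72/yr
Homeowner's insurance — $1,534.08/yr
School district tax — $3,692.04/yr
Municipal property tax — $1,920.00/yr
HOA dues — $4,329.72/yr
Total annual escrow = $2,181.72 + $1,534.08 + $3,692.04 + $1,920.00 + $4,329.72 = $13,657.56
Per month = $13,657.56 / 12 = $1,138.13
Required cushion = 2 × $1,138.13 = $2,276.26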